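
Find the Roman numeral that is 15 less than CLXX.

CLXX = 170
170 - 15 = 155

CLV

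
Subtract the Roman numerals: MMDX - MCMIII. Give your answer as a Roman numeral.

MMDX = 2510
MCMIII = 1903
2510 - 1903 = 607

DCVII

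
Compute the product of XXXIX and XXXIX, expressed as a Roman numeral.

XXXIX = 39
XXXIX = 39
39 × 39 = 1521

MDXXI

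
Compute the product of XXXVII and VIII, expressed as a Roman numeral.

XXXVII = 37
VIII = 8
37 × 8 = 296

CCXCVI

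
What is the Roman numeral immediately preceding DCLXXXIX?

DCLXXXIX = 689; previous is 688

DCLXXXVIII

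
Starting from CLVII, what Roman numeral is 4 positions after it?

CLVII = 157
157 + 4 = 161

CLXI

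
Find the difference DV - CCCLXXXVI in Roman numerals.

DV = 505
CCCLXXXVI = 386
505 - 386 = 119

CXIX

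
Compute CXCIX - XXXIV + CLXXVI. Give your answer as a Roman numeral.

CXCIX = 199, XXXIV = 34, CLXXVI = 176
199 - 34 = 165
165 + 176 = 341

CCCXLI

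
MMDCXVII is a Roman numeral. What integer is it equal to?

MMDCXVII: M=1000, M=1000, D=500, C=100, X=10, V=5, I=1, I=1
1000 + 1000 + 500 + 100 + 10 + 5 + 1 + 1 = 2617

2617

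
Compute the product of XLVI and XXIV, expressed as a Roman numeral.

XLVI = 46
XXIV = 24
46 × 24 = 1104

MCIV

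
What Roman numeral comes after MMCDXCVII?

MMCDXCVII = 2497; next is 2498

MMCDXCVIII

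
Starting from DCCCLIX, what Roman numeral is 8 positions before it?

DCCCLIX = 859
859 - 8 = 851

DCCCLI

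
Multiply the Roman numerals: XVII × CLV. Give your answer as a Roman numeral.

XVII = 17
CLV = 155
17 × 155 = 2635

MMDCXXXV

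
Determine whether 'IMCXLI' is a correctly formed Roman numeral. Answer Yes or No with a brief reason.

'IMCXLI': Invalid subtractive combination: IM

No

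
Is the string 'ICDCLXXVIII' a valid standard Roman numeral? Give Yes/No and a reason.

'ICDCLXXVIII': Invalid subtractive combination: IC

No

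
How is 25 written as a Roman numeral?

Convert 25 to Roman numerals:
  25 contains 2×10 (XX)
  5 contains 1×5 (V)

XXV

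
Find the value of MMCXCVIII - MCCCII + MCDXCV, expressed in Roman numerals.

MMCXCVIII = 2198, MCCCII = 1302, MCDXCV = 1495
2198 - 1302 = 896
896 + 1495 = 2391

MMCCCXCI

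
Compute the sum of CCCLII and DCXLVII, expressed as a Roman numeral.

CCCLII = 352
DCXLVII = 647
352 + 647 = 999

CMXCIX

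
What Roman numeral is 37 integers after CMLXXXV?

CMLXXXV = 985
985 + 37 = 1022

MXXII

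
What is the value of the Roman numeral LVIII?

LVIII: L=50, V=5, I=1, I=1, I=1
50 + 5 + 1 + 1 + 1 = 58

58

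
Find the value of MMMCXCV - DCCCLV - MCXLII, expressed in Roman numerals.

MMMCXCV = 3195, DCCCLV = 855, MCXLII = 1142
3195 - 855 = 2340
2340 - 1142 = 1198

MCXCVIII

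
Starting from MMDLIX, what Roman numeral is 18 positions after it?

MMDLIX = 2559
2559 + 18 = 2577

MMDLXXVII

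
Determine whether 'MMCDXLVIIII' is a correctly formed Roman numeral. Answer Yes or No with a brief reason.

'MMCDXLVIIII': More than 3 consecutive I's

No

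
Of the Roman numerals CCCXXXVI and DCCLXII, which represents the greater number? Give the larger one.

CCCXXXVI = 336
DCCLXII = 762
762 is larger

DCCLXII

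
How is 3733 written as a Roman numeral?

Convert 3733 to Roman numerals:
  3733 contains 3×1000 (MMM)
  733 contains 1×500 (D)
  233 contains 2×100 (CC)
  33 contains 3×10 (XXX)
  3 contains 3×1 (III)

MMMDCCXXXIII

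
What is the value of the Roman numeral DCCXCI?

DCCXCI: D=500, C=100, C=100, XC=90, I=1
500 + 100 + 100 + 90 + 1 = 791

791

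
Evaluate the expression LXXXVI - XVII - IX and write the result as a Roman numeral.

LXXXVI = 86, XVII = 17, IX = 9
86 - 17 = 69
69 - 9 = 60

LX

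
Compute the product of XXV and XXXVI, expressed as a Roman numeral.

XXV = 25
XXXVI = 36
25 × 36 = 900

CM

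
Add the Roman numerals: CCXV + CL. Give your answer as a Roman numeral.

CCXV = 215
CL = 150
215 + 150 = 365

CCCLXV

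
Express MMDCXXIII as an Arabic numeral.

MMDCXXIII: M=1000, M=1000, D=500, C=100, X=10, X=10, I=1, I=1, I=1
1000 + 1000 + 500 + 100 + 10 + 10 + 1 + 1 + 1 = 2623

2623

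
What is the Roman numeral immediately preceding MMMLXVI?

MMMLXVI = 3066; previous is 3065

MMMLXV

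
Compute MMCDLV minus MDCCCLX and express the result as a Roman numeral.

MMCDLV = 2455
MDCCCLX = 1860
2455 - 1860 = 595

DXCV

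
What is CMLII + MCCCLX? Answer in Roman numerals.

CMLII = 952
MCCCLX = 1360
952 + 1360 = 2312

MMCCCXII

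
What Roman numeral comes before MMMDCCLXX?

MMMDCCLXX = 3770; previous is 3769

MMMDCCLXIX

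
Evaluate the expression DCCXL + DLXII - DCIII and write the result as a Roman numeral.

DCCXL = 740, DLXII = 562, DCIII = 603
740 + 562 = 1302
1302 - 603 = 699

DCXCIX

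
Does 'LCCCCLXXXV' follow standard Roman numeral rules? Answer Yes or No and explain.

'LCCCCLXXXV': More than 3 consecutive C's

No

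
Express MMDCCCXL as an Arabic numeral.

MMDCCCXL: M=1000, M=1000, D=500, C=100, C=100, C=100, XL=40
1000 + 1000 + 500 + 100 + 100 + 100 + 40 = 2840

2840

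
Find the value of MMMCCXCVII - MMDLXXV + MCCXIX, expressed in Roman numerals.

MMMCCXCVII = 3297, MMDLXXV = 2575, MCCXIX = 1219
3297 - 2575 = 722
722 + 1219 = 1941

MCMXLI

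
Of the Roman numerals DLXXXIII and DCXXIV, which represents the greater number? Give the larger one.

DLXXXIII = 583
DCXXIV = 624
624 is larger

DCXXIV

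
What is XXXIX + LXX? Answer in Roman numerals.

XXXIX = 39
LXX = 70
39 + 70 = 109

CIX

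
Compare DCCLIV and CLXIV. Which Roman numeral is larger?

DCCLIV = 754
CLXIV = 164
754 is larger

DCCLIV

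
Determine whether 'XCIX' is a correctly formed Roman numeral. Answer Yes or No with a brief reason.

'XCIX': Check the rules: uses only the symbols I, V, X, L, C, D, M; no symbol is repeated more than three times in a row; V, L and D each appear at most once; the only places a smaller symbol precedes a larger one are the allowed subtractive pairs XC, IX, the symbol right after such a pair (if any) is smaller than the pair's first symbol, and otherwise the values never increase from left to right. Value: XC (90) + IX (9) = 99. So it is a valid standard Roman numeral.

Yes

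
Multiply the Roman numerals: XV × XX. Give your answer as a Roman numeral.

XV = 15
XX = 20
15 × 20 = 300

CCC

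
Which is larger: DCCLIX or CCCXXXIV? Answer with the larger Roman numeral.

DCCLIX = 759
CCCXXXIV = 334
759 is larger

DCCLIX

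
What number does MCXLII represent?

MCXLII: M=1000, C=100, XL=40, I=1, I=1
1000 + 100 + 40 + 1 + 1 = 1142

1142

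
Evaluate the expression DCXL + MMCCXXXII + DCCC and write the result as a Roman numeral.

DCXL = 640, MMCCXXXII = 2232, DCCC = 800
640 + 2232 = 2872
2872 + 800 = 3672

MMMDCLXXII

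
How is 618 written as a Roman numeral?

Convert 618 to Roman numerals:
  618 contains 1×500 (D)
  118 contains 1×100 (C)
  18 contains 1×10 (X)
  8 contains 1×5 (V)
  3 contains 3×1 (III)

DCXVIII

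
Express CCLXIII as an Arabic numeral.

CCLXIII: C=100, C=100, L=50, X=10, I=1, I=1, I=1
100 + 100 + 50 + 10 + 1 + 1 + 1 = 263

263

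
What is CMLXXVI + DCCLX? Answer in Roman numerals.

CMLXXVI = 976
DCCLX = 760
976 + 760 = 1736

MDCCXXXVI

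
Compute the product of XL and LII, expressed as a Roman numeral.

XL = 40
LII = 52
40 × 52 = 2080

MMLXXX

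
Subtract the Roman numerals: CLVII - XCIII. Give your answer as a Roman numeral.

CLVII = 157
XCIII = 93
157 - 93 = 64

LXIV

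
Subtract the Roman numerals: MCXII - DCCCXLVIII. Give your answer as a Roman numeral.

MCXII = 1112
DCCCXLVIII = 848
1112 - 848 = 264

CCLXIV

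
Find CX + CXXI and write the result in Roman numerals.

CX = 110
CXXI = 121
110 + 121 = 231

CCXXXI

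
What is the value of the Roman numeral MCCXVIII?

MCCXVIII: M=1000, C=100, C=100, X=10, V=5, I=1, I=1, I=1
1000 + 100 + 100 + 10 + 5 + 1 + 1 + 1 = 1218

1218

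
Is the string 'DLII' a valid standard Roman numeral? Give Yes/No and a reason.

'DLII': Check the rules: uses only the symbols I, V, X, L, C, D, M; no symbol is repeated more than three times in a row; V, L and D each appear at most once; no smaller symbol precedes a larger one (values never increase from left to right). Value: D (500) + L (50) + I (1) + I (1) = 552. So it is a valid standard Roman numeral.

Yes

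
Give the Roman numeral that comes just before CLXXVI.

CLXXVI = 176, so the previous integer is 176 - 1 = 175

CLXXV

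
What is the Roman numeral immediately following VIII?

VIII = 8; next is 9

IX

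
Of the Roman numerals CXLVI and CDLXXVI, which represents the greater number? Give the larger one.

CXLVI = 146
CDLXXVI = 476
476 is larger

CDLXXVI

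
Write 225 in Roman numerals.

Convert 225 to Roman numerals:
  225 contains 2×100 (CC)
  25 contains 2×10 (XX)
  5 contains 1×5 (V)

CCXXV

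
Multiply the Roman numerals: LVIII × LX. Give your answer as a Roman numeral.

LVIII = 58
LX = 60
58 × 60 = 3480

MMMCDLXXX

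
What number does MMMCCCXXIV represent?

MMMCCCXXIV: M=1000, M=1000, M=1000, C=100, C=100, C=100, X=10, X=10, IV=4
1000 + 1000 + 1000 + 100 + 100 + 100 + 10 + 10 + 4 = 3324

3324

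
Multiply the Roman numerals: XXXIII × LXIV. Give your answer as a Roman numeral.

XXXIII = 33
LXIV = 64
33 × 64 = 2112

MMCXII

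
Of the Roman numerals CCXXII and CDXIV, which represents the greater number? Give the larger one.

CCXXII = 222
CDXIV = 414
414 is larger

CDXIV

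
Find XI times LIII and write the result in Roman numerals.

XI = 11
LIII = 53
11 × 53 = 583

DLXXXIII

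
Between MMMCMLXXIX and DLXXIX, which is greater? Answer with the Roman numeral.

MMMCMLXXIX = 3979
DLXXIX = 579
3979 is larger

MMMCMLXXIX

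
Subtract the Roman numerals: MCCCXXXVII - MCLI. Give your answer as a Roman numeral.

MCCCXXXVII = 1337
MCLI = 1151
1337 - 1151 = 186

CLXXXVI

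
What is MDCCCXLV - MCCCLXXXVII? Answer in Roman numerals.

MDCCCXLV = 1845
MCCCLXXXVII = 1387
1845 - 1387 = 458

CDLVIII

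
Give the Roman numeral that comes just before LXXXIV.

LXXXIV = 84; previous is 83

LXXXIII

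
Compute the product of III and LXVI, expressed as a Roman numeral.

III = 3
LXVI = 66
3 × 66 = 198

CXCVIII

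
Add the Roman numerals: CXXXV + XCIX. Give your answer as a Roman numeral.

CXXXV = 135
XCIX = 99
135 + 99 = 234

CCXXXIV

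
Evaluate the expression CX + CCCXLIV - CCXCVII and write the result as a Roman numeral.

CX = 110, CCCXLIV = 344, CCXCVII = 297
110 + 344 = 454
454 - 297 = 157

CLVII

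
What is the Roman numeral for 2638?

Convert 2638 to Roman numerals:
  2638 contains 2×1000 (MM)
  638 contains 1×500 (D)
  138 contains 1×100 (C)
  38 contains 3×10 (XXX)
  8 contains 1×5 (V)
  3 contains 3×1 (III)

MMDCXXXVIII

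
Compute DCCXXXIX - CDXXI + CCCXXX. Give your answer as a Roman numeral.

DCCXXXIX = 739, CDXXI = 421, CCCXXX = 330
739 - 421 = 318
318 + 330 = 648

DCXLVIII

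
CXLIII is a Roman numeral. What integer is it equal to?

CXLIII: C=100, XL=40, I=1, I=1, I=1
100 + 40 + 1 + 1 + 1 = 143

143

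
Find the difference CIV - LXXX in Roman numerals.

CIV = 104
LXXX = 80
104 - 80 = 24

XXIV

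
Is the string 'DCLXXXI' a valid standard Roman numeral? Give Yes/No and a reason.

'DCLXXXI': Check the rules: uses only the symbols I, V, X, L, C, D, M; no symbol is repeated more than three times in a row; V, L and D each appear at most once; no smaller symbol precedes a larger one (values never increase from left to right). Value: D (500) + C (100) + L (50) + X (10) + X (10) + X (10) + I (1) = 681. So it is a valid standard Roman numeral.

Yes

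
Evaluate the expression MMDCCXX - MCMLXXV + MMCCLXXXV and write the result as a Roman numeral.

MMDCCXX = 2720, MCMLXXV = 1975, MMCCLXXXV = 2285
2720 - 1975 = 745
745 + 2285 = 3030

MMMXXX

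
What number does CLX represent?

CLX: C=100, L=50, X=10
100 + 50 + 10 = 160

160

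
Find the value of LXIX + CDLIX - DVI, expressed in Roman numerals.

LXIX = 69, CDLIX = 459, DVI = 506
69 + 459 = 528
528 - 506 = 22

XXII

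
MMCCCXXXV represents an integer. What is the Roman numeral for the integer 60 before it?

MMCCCXXXV = 2335
2335 - 60 = 2275

MMCCLXXV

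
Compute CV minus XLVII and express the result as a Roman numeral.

CV = 105
XLVII = 47
105 - 47 = 58

LVIII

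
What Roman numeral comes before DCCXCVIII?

DCCXCVIII = 798; previous is 797

DCCXCVII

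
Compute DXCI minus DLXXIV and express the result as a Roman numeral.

DXCI = 591
DLXXIV = 574
591 - 574 = 17

XVII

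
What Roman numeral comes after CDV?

CDV = 405, so the next integer is 405 + 1 = 406

CDVI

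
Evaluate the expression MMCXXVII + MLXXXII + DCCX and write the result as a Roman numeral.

MMCXXVII = 2127, MLXXXII = 1082, DCCX = 710
2127 + 1082 = 3209
3209 + 710 = 3919

MMMCMXIX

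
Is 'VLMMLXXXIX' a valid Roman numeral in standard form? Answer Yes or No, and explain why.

'VLMMLXXXIX': L should not appear more than once

No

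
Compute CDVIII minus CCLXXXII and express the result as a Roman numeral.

CDVIII = 408
CCLXXXII = 282
408 - 282 = 126

CXXVI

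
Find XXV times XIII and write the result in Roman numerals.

XXV = 25
XIII = 13
25 × 13 = 325

CCCXXV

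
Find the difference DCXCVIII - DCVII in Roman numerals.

DCXCVIII = 698
DCVII = 607
698 - 607 = 91

XCI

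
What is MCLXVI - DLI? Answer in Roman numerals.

MCLXVI = 1166
DLI = 551
1166 - 551 = 615

DCXV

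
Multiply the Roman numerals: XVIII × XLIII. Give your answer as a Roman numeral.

XVIII = 18
XLIII = 43
18 × 43 = 774

DCCLXXIV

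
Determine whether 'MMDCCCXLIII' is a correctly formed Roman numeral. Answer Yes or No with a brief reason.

'MMDCCCXLIII': Check the rules: uses only the symbols I, V, X, L, C, D, M; no symbol is repeated more than three times in a row; V, L and D each appear at most once; the only place a smaller symbol precedes a larger one is the allowed subtractive pair XL, the symbol right after such a pair (if any) is smaller than the pair's first symbol, and otherwise the values never increase from left to right. Value: M (1000) + M (1000) + D (500) + C (100) + C (100) + C (100) + XL (40) + I (1) + I (1) + I (1) = 2843. So it is a valid standard Roman numeral.

Yes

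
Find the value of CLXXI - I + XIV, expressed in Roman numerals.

CLXXI = 171, I = 1, XIV = 14
171 - 1 = 170
170 + 14 = 184

CLXXXIV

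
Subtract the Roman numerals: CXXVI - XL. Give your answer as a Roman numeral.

CXXVI = 126
XL = 40
126 - 40 = 86

LXXXVI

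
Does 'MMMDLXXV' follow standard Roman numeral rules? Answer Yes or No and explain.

'MMMDLXXV': Check the rules: uses only the symbols I, V, X, L, C, D, M; no symbol is repeated more than three times in a row; V, L and D each appear at most once; no smaller symbol precedes a larger one (values never increase from left to right). Value: M (1000) + M (1000) + M (1000) + D (500) + L (50) + X (10) + X (10) + V (5) = 3575. So it is a valid standard Roman numeral.

Yes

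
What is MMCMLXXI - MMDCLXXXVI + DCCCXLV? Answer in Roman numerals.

MMCMLXXI = 2971, MMDCLXXXVI = 2686, DCCCXLV = 845
2971 - 2686 = 285
285 + 845 = 1130

MCXXX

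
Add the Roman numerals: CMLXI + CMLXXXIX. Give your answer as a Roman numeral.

CMLXI = 961
CMLXXXIX = 989
961 + 989 = 1950

MCML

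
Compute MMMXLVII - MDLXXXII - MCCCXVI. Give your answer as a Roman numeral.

MMMXLVII = 3047, MDLXXXII = 1582, MCCCXVI = 1316
3047 - 1582 = 1465
1465 - 1316 = 149

CXLIX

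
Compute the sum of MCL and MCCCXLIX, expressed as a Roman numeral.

MCL = 1150
MCCCXLIX = 1349
1150 + 1349 = 2499

MMCDXCIX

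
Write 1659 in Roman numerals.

Convert 1659 to Roman numerals:
  1659 contains 1×1000 (M)
  659 contains 1×500 (D)
  159 contains 1×100 (C)
  59 contains 1×50 (L)
  9 contains 1×9 (IX)

MDCLIX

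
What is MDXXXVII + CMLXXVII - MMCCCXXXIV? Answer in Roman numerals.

MDXXXVII = 1537, CMLXXVII = 977, MMCCCXXXIV = 2334
1537 + 977 = 2514
2514 - 2334 = 180

CLXXX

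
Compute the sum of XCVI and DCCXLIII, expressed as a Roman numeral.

XCVI = 96
DCCXLIII = 743
96 + 743 = 839

DCCCXXXIX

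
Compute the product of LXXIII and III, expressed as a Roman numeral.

LXXIII = 73
III = 3
73 × 3 = 219

CCXIX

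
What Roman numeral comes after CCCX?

CCCX = 310; next is 311

CCCXI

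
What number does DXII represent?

DXII: D=500, X=10, I=1, I=1
500 + 10 + 1 + 1 = 512

512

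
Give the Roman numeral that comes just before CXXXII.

CXXXII = 132, so the previous integer is 132 - 1 = 131

CXXXI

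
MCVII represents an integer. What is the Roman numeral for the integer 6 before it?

MCVII = 1107
1107 - 6 = 1101

MCI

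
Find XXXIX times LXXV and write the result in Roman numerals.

XXXIX = 39
LXXV = 75
39 × 75 = 2925

MMCMXXV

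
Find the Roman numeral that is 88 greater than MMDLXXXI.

MMDLXXXI = 2581
2581 + 88 = 2669

MMDCLXIX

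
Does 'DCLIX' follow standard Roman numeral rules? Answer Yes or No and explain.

'DCLIX': Check the rules: uses only the symbols I, V, X, L, C, D, M; no symbol is repeated more than three times in a row; V, L and D each appear at most once; the only place a smaller symbol precedes a larger one is the allowed subtractive pair IX, the symbol right after such a pair (if any) is smaller than the pair's first symbol, and otherwise the values never increase from left to right. Value: D (500) + C (100) + L (50) + IX (9) = 659. So it is a valid standard Roman numeral.

Yes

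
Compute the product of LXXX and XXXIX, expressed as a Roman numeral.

LXXX = 80
XXXIX = 39
80 × 39 = 3120

MMMCXX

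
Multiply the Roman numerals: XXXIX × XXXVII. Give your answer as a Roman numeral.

XXXIX = 39
XXXVII = 37
39 × 37 = 1443

MCDXLIII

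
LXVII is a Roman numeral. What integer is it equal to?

LXVII: L=50, X=10, V=5, I=1, I=1
50 + 10 + 5 + 1 + 1 = 67

67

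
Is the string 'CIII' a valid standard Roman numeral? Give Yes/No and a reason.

'CIII': Check the rules: uses only the symbols I, V, X, L, C, D, M; no symbol is repeated more than three times in a row; V, L and D each appear at most once; no smaller symbol precedes a larger one (values never increase from left to right). Value: C (100) + I (1) + I (1) + I (1) = 103. So it is a valid standard Roman numeral.

Yes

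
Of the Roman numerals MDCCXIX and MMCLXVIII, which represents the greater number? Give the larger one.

MDCCXIX = 1719
MMCLXVIII = 2168
2168 is larger

MMCLXVIII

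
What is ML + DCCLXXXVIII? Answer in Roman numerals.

ML = 1050
DCCLXXXVIII = 788
1050 + 788 = 1838

MDCCCXXXVIII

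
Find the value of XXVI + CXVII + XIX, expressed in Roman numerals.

XXVI = 26, CXVII = 117, XIX = 19
26 + 117 = 143
143 + 19 = 162

CLXII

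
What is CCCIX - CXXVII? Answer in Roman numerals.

CCCIX = 309
CXXVII = 127
309 - 127 = 182

CLXXXII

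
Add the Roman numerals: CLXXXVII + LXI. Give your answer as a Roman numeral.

CLXXXVII = 187
LXI = 61
187 + 61 = 248

CCXLVIII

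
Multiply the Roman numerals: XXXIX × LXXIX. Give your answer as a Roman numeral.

XXXIX = 39
LXXIX = 79
39 × 79 = 3081

MMMLXXXI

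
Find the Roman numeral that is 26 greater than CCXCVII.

CCXCVII = 297
297 + 26 = 323

CCCXXIII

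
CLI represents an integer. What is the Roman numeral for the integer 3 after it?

CLI = 151
151 + 3 = 154

CLIV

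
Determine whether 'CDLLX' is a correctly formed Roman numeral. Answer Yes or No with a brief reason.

'CDLLX': L should not appear more than once

No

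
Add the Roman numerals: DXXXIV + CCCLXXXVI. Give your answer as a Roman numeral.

DXXXIV = 534
CCCLXXXVI = 386
534 + 386 = 920

CMXX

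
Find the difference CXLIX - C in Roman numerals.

CXLIX = 149
C = 100
149 - 100 = 49

XLIX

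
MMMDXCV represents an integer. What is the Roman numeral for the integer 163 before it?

MMMDXCV = 3595
3595 - 163 = 3432

MMMCDXXXII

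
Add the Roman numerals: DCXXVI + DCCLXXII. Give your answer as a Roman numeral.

DCXXVI = 626
DCCLXXII = 772
626 + 772 = 1398

MCCCXCVIII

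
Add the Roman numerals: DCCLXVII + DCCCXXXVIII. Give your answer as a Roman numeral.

DCCLXVII = 767
DCCCXXXVIII = 838
767 + 838 = 1605

MDCV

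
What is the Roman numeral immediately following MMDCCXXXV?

MMDCCXXXV = 2735, so the next integer is 2735 + 1 = 2736

MMDCCXXXVI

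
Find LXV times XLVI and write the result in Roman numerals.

LXV = 65
XLVI = 46
65 × 46 = 2990

MMCMXC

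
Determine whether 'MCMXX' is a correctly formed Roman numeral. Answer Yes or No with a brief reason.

'MCMXX': Check the rules: uses only the symbols I, V, X, L, C, D, M; no symbol is repeated more than three times in a row; V, L and D each appear at most once; the only place a smaller symbol precedes a larger one is the allowed subtractive pair CM, the symbol right after such a pair (if any) is smaller than the pair's first symbol, and otherwise the values never increase from left to right. Value: M (1000) + CM (900) + X (10) + X (10) = 1920. So it is a valid standard Roman numeral.

Yes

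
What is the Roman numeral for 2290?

Convert 2290 to Roman numerals:
  2290 contains 2×1000 (MM)
  290 contains 2×100 (CC)
  90 contains 1×90 (XC)

MMCCXC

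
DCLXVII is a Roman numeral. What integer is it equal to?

DCLXVII: D=500, C=100, L=50, X=10, V=5, I=1, I=1
500 + 100 + 50 + 10 + 5 + 1 + 1 = 667

667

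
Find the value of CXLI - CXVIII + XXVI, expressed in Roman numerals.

CXLI = 141, CXVIII = 118, XXVI = 26
141 - 118 = 23
23 + 26 = 49

XLIX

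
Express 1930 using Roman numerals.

Convert 1930 to Roman numerals:
  1930 contains 1×1000 (M)
  930 contains 1×900 (CM)
  30 contains 3×10 (XXX)

MCMXXX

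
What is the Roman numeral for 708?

Convert 708 to Roman numerals:
  708 contains 1×500 (D)
  208 contains 2×100 (CC)
  8 contains 1×5 (V)
  3 contains 3×1 (III)

DCCVIII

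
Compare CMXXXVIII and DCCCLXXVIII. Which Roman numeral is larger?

CMXXXVIII = 938
DCCCLXXVIII = 878
938 is larger

CMXXXVIII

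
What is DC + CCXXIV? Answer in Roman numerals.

DC = 600
CCXXIV = 224
600 + 224 = 824

DCCCXXIV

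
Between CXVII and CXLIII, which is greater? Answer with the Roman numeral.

CXVII = 117
CXLIII = 143
143 is larger

CXLIII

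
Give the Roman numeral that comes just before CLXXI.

CLXXI = 171, so the previous integer is 171 - 1 = 170

CLXX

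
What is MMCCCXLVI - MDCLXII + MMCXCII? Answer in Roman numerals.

MMCCCXLVI = 2346, MDCLXII = 1662, MMCXCII = 2192
2346 - 1662 = 684
684 + 2192 = 2876

MMDCCCLXXVI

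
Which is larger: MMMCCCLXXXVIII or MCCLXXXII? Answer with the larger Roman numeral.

MMMCCCLXXXVIII = 3388
MCCLXXXII = 1282
3388 is larger

MMMCCCLXXXVIII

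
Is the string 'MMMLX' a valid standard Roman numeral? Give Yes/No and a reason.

'MMMLX': Check the rules: uses only the symbols I, V, X, L, C, D, M; no symbol is repeated more than three times in a row; V, L and D each appear at most once; no smaller symbol precedes a larger one (values never increase from left to right). Value: M (1000) + M (1000) + M (1000) + L (50) + X (10) = 3060. So it is a valid standard Roman numeral.

Yes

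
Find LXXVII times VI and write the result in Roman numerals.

LXXVII = 77
VI = 6
77 × 6 = 462

CDLXII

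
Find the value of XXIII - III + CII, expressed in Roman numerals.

XXIII = 23, III = 3, CII = 102
23 - 3 = 20
20 + 102 = 122

CXXII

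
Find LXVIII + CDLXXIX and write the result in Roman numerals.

LXVIII = 68
CDLXXIX = 479
68 + 479 = 547

DXLVII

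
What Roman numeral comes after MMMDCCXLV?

MMMDCCXLV = 3745; next is 3746

MMMDCCXLVI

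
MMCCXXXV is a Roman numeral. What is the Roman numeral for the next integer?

MMCCXXXV = 2235; next is 2236

MMCCXXXVI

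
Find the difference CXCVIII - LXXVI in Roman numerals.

CXCVIII = 198
LXXVI = 76
198 - 76 = 122

CXXII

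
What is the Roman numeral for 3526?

Convert 3526 to Roman numerals:
  3526 contains 3×1000 (MMM)
  526 contains 1×500 (D)
  26 contains 2×10 (XX)
  6 contains 1×5 (V)
  1 contains 1×1 (I)

MMMDXXVI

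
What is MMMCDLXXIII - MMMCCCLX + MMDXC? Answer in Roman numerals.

MMMCDLXXIII = 3473, MMMCCCLX = 3360, MMDXC = 2590
3473 - 3360 = 113
113 + 2590 = 2703

MMDCCIII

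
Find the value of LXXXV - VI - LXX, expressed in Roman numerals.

LXXXV = 85, VI = 6, LXX = 70
85 - 6 = 79
79 - 70 = 9

IX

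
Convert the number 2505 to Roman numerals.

Convert 2505 to Roman numerals:
  2505 contains 2×1000 (MM)
  505 contains 1×500 (D)
  5 contains 1×5 (V)

MMDV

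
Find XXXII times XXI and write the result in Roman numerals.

XXXII = 32
XXI = 21
32 × 21 = 672

DCLXXII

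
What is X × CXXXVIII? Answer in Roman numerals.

X = 10
CXXXVIII = 138
10 × 138 = 1380

MCCCLXXX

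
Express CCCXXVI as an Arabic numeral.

CCCXXVI: C=100, C=100, C=100, X=10, X=10, V=5, I=1
100 + 100 + 100 + 10 + 10 + 5 + 1 = 326

326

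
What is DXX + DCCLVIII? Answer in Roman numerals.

DXX = 520
DCCLVIII = 758
520 + 758 = 1278

MCCLXXVIII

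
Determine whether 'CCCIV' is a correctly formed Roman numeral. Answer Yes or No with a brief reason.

'CCCIV': Check the rules: uses only the symbols I, V, X, L, C, D, M; no symbol is repeated more than three times in a row; V, L and D each appear at most once; the only place a smaller symbol precedes a larger one is the allowed subtractive pair IV, the symbol right after such a pair (if any) is smaller than the pair's first symbol, and otherwise the values never increase from left to right. Value: C (100) + C (100) + C (100) + IV (4) = 304. So it is a valid standard Roman numeral.

Yes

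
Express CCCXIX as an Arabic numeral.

CCCXIX: C=100, C=100, C=100, X=10, IX=9
100 + 100 + 100 + 10 + 9 = 319

319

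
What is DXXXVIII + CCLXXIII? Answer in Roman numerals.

DXXXVIII = 538
CCLXXIII = 273
538 + 273 = 811

DCCCXI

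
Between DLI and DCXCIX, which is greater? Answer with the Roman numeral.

DLI = 551
DCXCIX = 699
699 is larger

DCXCIX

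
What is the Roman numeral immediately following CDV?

CDV = 405; next is 406

CDVI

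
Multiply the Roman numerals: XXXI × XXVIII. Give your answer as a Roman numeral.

XXXI = 31
XXVIII = 28
31 × 28 = 868

DCCCLXVIII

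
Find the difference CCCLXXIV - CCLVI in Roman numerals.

CCCLXXIV = 374
CCLVI = 256
374 - 256 = 118

CXVIII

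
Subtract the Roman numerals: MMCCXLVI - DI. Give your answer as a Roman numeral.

MMCCXLVI = 2246
DI = 501
2246 - 501 = 1745

MDCCXLV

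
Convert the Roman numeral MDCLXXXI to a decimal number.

MDCLXXXI: M=1000, D=500, C=100, L=50, X=10, X=10, X=10, I=1
1000 + 500 + 100 + 50 + 10 + 10 + 10 + 1 = 1681

1681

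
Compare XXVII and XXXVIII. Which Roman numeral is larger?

XXVII = 27
XXXVIII = 38
38 is larger

XXXVIII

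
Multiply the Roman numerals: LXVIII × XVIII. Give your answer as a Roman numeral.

LXVIII = 68
XVIII = 18
68 × 18 = 1224

MCCXXIV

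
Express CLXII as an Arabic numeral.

CLXII: C=100, L=50, X=10, I=1, I=1
100 + 50 + 10 + 1 + 1 = 162

162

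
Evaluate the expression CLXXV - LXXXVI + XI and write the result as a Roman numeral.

CLXXV = 175, LXXXVI = 86, XI = 11
175 - 86 = 89
89 + 11 = 100

C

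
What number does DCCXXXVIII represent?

DCCXXXVIII: D=500, C=100, C=100, X=10, X=10, X=10, V=5, I=1, I=1, I=1
500 + 100 + 100 + 10 + 10 + 10 + 5 + 1 + 1 + 1 = 738

738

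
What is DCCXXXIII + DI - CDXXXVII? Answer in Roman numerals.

DCCXXXIII = 733, DI = 501, CDXXXVII = 437
733 + 501 = 1234
1234 - 437 = 797

DCCXCVII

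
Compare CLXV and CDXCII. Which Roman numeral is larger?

CLXV = 165
CDXCII = 492
492 is larger

CDXCII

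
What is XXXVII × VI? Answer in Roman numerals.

XXXVII = 37
VI = 6
37 × 6 = 222

CCXXII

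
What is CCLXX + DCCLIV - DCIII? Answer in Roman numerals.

CCLXX = 270, DCCLIV = 754, DCIII = 603
270 + 754 = 1024
1024 - 603 = 421

CDXXI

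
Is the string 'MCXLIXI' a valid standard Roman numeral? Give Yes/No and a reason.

'MCXLIXI': I cannot come right after the subtractive pair IX: once I is subtracted in IX, the next symbol must be smaller than I

No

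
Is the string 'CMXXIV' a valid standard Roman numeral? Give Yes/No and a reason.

'CMXXIV': Check the rules: uses only the symbols I, V, X, L, C, D, M; no symbol is repeated more than three times in a row; V, L and D each appear at most once; the only places a smaller symbol precedes a larger one are the allowed subtractive pairs CM, IV, the symbol right after such a pair (if any) is smaller than the pair's first symbol, and otherwise the values never increase from left to right. Value: CM (900) + X (10) + X (10) + IV (4) = 924. So it is a valid standard Roman numeral.

Yes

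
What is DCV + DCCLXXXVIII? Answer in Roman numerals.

DCV = 605
DCCLXXXVIII = 788
605 + 788 = 1393

MCCCXCIII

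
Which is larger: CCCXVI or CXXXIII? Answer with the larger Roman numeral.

CCCXVI = 316
CXXXIII = 133
316 is larger

CCCXVI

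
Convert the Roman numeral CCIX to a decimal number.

CCIX: C=100, C=100, IX=9
100 + 100 + 9 = 209

209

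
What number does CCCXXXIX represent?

CCCXXXIX: C=100, C=100, C=100, X=10, X=10, X=10, IX=9
100 + 100 + 100 + 10 + 10 + 10 + 9 = 339

339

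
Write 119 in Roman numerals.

Convert 119 to Roman numerals:
  119 contains 1×100 (C)
  19 contains 1×10 (X)
  9 contains 1×9 (IX)

CXIX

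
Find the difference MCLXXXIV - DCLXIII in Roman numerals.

MCLXXXIV = 1184
DCLXIII = 663
1184 - 663 = 521

DXXI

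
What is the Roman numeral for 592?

Convert 592 to Roman numerals:
  592 contains 1×500 (D)
  92 contains 1×90 (XC)
  2 contains 2×1 (II)

DXCII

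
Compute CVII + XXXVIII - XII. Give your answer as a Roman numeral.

CVII = 107, XXXVIII = 38, XII = 12
107 + 38 = 145
145 - 12 = 133

CXXXIII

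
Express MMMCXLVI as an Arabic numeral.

MMMCXLVI: M=1000, M=1000, M=1000, C=100, XL=40, V=5, I=1
1000 + 1000 + 1000 + 100 + 40 + 5 + 1 = 3146

3146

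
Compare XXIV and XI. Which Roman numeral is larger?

XXIV = 24
XI = 11
24 is larger

XXIV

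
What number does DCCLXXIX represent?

DCCLXXIX: D=500, C=100, C=100, L=50, X=10, X=10, IX=9
500 + 100 + 100 + 50 + 10 + 10 + 9 = 779

779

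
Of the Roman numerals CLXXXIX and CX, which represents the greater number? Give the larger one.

CLXXXIX = 189
CX = 110
189 is larger

CLXXXIX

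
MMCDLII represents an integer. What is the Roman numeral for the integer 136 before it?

MMCDLII = 2452
2452 - 136 = 2316

MMCCCXVI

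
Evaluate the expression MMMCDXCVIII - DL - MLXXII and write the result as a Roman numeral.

MMMCDXCVIII = 3498, DL = 550, MLXXII = 1072
3498 - 550 = 2948
2948 - 1072 = 1876

MDCCCLXXVI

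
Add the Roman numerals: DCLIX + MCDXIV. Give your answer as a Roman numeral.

DCLIX = 659
MCDXIV = 1414
659 + 1414 = 2073

MMLXXIII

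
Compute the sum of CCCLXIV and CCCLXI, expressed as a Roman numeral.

CCCLXIV = 364
CCCLXI = 361
364 + 361 = 725

DCCXXV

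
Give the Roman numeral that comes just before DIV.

DIV = 504; previous is 503

DIII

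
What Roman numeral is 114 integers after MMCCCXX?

MMCCCXX = 2320
2320 + 114 = 2434

MMCDXXXIV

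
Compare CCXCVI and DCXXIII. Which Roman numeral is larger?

CCXCVI = 296
DCXXIII = 623
623 is larger

DCXXIII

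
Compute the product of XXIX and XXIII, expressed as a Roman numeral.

XXIX = 29
XXIII = 23
29 × 23 = 667

DCLXVII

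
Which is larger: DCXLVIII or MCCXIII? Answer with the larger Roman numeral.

DCXLVIII = 648
MCCXIII = 1213
1213 is larger

MCCXIII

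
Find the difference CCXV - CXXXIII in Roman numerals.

CCXV = 215
CXXXIII = 133
215 - 133 = 82

LXXXII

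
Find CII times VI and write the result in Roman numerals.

CII = 102
VI = 6
102 × 6 = 612

DCXII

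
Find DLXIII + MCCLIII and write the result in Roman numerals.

DLXIII = 563
MCCLIII = 1253
563 + 1253 = 1816

MDCCCXVI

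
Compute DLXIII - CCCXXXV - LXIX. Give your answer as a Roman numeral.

DLXIII = 563, CCCXXXV = 335, LXIX = 69
563 - 335 = 228
228 - 69 = 159

CLIX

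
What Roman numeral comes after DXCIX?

DXCIX = 599; next is 600

DC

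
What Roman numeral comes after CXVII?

CXVII = 117, so the next integer is 117 + 1 = 118

CXVIII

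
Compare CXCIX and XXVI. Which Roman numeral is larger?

CXCIX = 199
XXVI = 26
199 is larger

CXCIX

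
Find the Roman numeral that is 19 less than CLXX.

CLXX = 170
170 - 19 = 151

CLI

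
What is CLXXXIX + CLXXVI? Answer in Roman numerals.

CLXXXIX = 189
CLXXVI = 176
189 + 176 = 365

CCCLXV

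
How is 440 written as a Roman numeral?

Convert 440 to Roman numerals:
  440 contains 1×400 (CD)
  40 contains 1×40 (XL)

CDXL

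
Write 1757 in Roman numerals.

Convert 1757 to Roman numerals:
  1757 contains 1×1000 (M)
  757 contains 1×500 (D)
  257 contains 2×100 (CC)
  57 contains 1×50 (L)
  7 contains 1×5 (V)
  2 contains 2×1 (II)

MDCCLVII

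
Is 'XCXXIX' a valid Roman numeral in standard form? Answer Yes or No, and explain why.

'XCXXIX': X cannot come right after the subtractive pair XC: once X is subtracted in XC, the next symbol must be smaller than X

No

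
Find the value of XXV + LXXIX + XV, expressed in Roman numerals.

XXV = 25, LXXIX = 79, XV = 15
25 + 79 = 104
104 + 15 = 119

CXIX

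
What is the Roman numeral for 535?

Convert 535 to Roman numerals:
  535 contains 1×500 (D)
  35 contains 3×10 (XXX)
  5 contains 1×5 (V)

DXXXV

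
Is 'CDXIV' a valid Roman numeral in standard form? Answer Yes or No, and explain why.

'CDXIV': Check the rules: uses only the symbols I, V, X, L, C, D, M; no symbol is repeated more than three times in a row; V, L and D each appear at most once; the only places a smaller symbol precedes a larger one are the allowed subtractive pairs CD, IV, the symbol right after such a pair (if any) is smaller than the pair's first symbol, and otherwise the values never increase from left to right. Value: CD (400) + X (10) + IV (4) = 414. So it is a valid standard Roman numeral.

Yes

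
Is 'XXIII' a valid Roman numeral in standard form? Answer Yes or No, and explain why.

'XXIII': Check the rules: uses only the symbols I, V, X, L, C, D, M; no symbol is repeated more than three times in a row; V, L and D each appear at most once; no smaller symbol precedes a larger one (values never increase from left to right). Value: X (10) + X (10) + I (1) + I (1) + I (1) = 23. So it is a valid standard Roman numeral.

Yes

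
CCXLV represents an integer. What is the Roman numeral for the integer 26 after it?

CCXLV = 245
245 + 26 = 271

CCLXXI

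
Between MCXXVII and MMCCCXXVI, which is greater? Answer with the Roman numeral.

MCXXVII = 1127
MMCCCXXVI = 2326
2326 is larger

MMCCCXXVI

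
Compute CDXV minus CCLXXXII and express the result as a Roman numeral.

CDXV = 415
CCLXXXII = 282
415 - 282 = 133

CXXXIII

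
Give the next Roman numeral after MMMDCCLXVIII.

MMMDCCLXVIII = 3768; next is 3769

MMMDCCLXIX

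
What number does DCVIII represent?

DCVIII: D=500, C=100, V=5, I=1, I=1, I=1
500 + 100 + 5 + 1 + 1 + 1 = 608

608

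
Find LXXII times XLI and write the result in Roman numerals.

LXXII = 72
XLI = 41
72 × 41 = 2952

MMCMLII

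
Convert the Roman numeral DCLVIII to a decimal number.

DCLVIII: D=500, C=100, L=50, V=5, I=1, I=1, I=1
500 + 100 + 50 + 5 + 1 + 1 + 1 = 658

658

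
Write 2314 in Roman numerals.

Convert 2314 to Roman numerals:
  2314 contains 2×1000 (MM)
  314 contains 3×100 (CCC)
  14 contains 1×10 (X)
  4 contains 1×4 (IV)

MMCCCXIV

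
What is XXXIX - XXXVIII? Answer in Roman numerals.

XXXIX = 39
XXXVIII = 38
39 - 38 = 1

I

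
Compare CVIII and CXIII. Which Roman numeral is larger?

CVIII = 108
CXIII = 113
113 is larger

CXIII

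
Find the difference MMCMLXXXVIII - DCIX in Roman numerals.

MMCMLXXXVIII = 2988
DCIX = 609
2988 - 609 = 2379

MMCCCLXXIX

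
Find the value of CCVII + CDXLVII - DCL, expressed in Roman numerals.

CCVII = 207, CDXLVII = 447, DCL = 650
207 + 447 = 654
654 - 650 = 4

IV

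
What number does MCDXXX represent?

MCDXXX: M=1000, CD=400, X=10, X=10, X=10
1000 + 400 + 10 + 10 + 10 = 1430

1430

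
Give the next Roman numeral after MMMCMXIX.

MMMCMXIX = 3919, so the next integer is 3919 + 1 = 3920

MMMCMXX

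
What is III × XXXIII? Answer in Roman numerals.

III = 3
XXXIII = 33
3 × 33 = 99

XCIX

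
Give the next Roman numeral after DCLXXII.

DCLXXII = 672, so the next integer is 672 + 1 = 673

DCLXXIII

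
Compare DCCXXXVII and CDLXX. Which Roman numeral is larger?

DCCXXXVII = 737
CDLXX = 470
737 is larger

DCCXXXVII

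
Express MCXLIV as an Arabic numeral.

MCXLIV: M=1000, C=100, XL=40, IV=4
1000 + 100 + 40 + 4 = 1144

1144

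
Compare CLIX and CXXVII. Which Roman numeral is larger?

CLIX = 159
CXXVII = 127
159 is larger

CLIX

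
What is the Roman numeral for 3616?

Convert 3616 to Roman numerals:
  3616 contains 3×1000 (MMM)
  616 contains 1×500 (D)
  116 contains 1×100 (C)
  16 contains 1×10 (X)
  6 contains 1×5 (V)
  1 contains 1×1 (I)

MMMDCXVI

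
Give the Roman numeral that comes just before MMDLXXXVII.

MMDLXXXVII = 2587; previous is 2586

MMDLXXXVI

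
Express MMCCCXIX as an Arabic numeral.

MMCCCXIX: M=1000, M=1000, C=100, C=100, C=100, X=10, IX=9
1000 + 1000 + 100 + 100 + 100 + 10 + 9 = 2319

2319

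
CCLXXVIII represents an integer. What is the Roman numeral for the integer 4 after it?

CCLXXVIII = 278
278 + 4 = 282

CCLXXXII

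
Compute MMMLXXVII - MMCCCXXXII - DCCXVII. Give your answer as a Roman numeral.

MMMLXXVII = 3077, MMCCCXXXII = 2332, DCCXVII = 717
3077 - 2332 = 745
745 - 717 = 28

XXVIII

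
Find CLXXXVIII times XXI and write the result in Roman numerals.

CLXXXVIII = 188
XXI = 21
188 × 21 = 3948

MMMCMXLVIII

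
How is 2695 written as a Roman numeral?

Convert 2695 to Roman numerals:
  2695 contains 2×1000 (MM)
  695 contains 1×500 (D)
  195 contains 1×100 (C)
  95 contains 1×90 (XC)
  5 contains 1×5 (V)

MMDCXCV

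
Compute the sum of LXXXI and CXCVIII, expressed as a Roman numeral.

LXXXI = 81
CXCVIII = 198
81 + 198 = 279

CCLXXIX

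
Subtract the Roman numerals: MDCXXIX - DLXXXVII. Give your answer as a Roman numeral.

MDCXXIX = 1629
DLXXXVII = 587
1629 - 587 = 1042

MXLII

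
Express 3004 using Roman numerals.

Convert 3004 to Roman numerals:
  3004 contains 3×1000 (MMM)
  4 contains 1×4 (IV)

MMMIV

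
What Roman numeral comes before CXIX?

CXIX = 119; previous is 118

CXVIII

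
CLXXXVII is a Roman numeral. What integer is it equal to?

CLXXXVII: C=100, L=50, X=10, X=10, X=10, V=5, I=1, I=1
100 + 50 + 10 + 10 + 10 + 5 + 1 + 1 = 187

187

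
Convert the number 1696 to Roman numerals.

Convert 1696 to Roman numerals:
  1696 contains 1×1000 (M)
  696 contains 1×500 (D)
  196 contains 1×100 (C)
  96 contains 1×90 (XC)
  6 contains 1×5 (V)
  1 contains 1×1 (I)

MDCXCVI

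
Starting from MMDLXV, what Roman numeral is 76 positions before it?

MMDLXV = 2565
2565 - 76 = 2489

MMCDLXXXIX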